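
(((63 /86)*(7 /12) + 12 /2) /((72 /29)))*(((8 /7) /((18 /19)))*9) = 406087 /14448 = 28.11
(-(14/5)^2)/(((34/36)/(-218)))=769104/425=1809.66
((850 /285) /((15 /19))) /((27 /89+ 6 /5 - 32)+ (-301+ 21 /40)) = -121040 /10604331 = -0.01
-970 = -970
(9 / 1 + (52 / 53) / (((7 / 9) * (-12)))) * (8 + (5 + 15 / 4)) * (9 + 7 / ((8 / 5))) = 5914425 / 2968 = 1992.73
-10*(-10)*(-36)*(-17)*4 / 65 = 48960 / 13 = 3766.15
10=10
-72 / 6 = -12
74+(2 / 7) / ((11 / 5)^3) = 74.03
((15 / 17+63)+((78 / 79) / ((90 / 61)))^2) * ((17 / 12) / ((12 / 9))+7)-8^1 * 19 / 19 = 65015656469 / 127316400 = 510.66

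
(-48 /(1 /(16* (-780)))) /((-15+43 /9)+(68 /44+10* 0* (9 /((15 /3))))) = -59304960 /859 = -69039.53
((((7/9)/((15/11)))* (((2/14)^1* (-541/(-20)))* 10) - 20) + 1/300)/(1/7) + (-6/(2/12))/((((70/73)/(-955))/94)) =63697471631/18900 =3370236.59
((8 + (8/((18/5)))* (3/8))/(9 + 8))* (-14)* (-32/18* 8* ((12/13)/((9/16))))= 3039232/17901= 169.78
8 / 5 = 1.60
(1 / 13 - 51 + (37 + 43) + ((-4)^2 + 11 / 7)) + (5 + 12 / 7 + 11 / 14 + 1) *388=304363 / 91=3344.65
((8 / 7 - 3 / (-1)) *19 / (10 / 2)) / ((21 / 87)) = 15979 / 245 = 65.22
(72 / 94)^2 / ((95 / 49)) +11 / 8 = 2816437 / 1678840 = 1.68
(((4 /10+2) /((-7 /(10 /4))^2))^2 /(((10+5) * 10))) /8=3 /38416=0.00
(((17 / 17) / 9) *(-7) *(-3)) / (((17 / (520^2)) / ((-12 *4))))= -30284800 / 17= -1781458.82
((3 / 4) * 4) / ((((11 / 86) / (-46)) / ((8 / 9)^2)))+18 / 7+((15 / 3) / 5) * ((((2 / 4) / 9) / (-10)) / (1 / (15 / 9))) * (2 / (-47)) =-6151573 / 7238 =-849.90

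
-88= -88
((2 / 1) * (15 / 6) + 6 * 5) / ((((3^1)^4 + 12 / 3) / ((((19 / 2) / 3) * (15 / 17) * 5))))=3325 / 578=5.75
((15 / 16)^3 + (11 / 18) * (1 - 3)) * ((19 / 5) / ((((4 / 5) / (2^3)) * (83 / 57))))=-5299841 / 509952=-10.39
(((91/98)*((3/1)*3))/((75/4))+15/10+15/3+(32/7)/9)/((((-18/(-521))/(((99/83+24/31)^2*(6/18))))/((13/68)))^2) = 1246246746051252243964393/3283159522564651420800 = 379.59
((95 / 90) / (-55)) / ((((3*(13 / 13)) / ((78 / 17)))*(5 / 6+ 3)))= -494 / 64515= -0.01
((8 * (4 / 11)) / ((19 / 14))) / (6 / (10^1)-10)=-0.23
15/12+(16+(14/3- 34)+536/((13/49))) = 313283/156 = 2008.22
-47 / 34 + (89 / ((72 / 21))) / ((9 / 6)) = 9745 / 612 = 15.92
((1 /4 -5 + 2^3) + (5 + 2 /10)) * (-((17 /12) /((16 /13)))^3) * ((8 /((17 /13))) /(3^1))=-26.28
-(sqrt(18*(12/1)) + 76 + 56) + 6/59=-7782/59 - 6*sqrt(6)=-146.60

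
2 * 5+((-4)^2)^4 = 65546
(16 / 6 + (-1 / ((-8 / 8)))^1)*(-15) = -55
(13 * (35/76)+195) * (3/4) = 45825/304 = 150.74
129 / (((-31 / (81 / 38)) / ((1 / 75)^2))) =-0.00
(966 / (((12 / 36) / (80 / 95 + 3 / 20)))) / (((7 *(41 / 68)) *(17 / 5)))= 156078 / 779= 200.36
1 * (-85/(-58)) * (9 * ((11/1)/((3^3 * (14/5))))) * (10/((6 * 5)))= 4675/7308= 0.64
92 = 92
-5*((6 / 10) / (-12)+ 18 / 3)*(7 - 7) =0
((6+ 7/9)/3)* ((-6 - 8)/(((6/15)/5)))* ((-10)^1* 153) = 1814750/3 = 604916.67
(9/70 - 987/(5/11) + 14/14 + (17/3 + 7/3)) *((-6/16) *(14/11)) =454077/440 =1031.99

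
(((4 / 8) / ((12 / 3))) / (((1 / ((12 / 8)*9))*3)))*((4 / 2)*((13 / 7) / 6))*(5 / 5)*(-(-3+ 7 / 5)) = 39 / 70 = 0.56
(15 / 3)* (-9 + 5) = -20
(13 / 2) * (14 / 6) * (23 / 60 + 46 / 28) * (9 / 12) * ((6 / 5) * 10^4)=276575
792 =792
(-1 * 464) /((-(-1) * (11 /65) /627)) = -1719120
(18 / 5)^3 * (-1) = -5832 / 125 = -46.66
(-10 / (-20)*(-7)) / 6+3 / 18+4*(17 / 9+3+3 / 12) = 725 / 36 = 20.14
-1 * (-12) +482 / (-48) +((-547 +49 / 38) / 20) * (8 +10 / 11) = -6047563 / 25080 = -241.13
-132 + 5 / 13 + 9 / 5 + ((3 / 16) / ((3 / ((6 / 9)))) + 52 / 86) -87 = -14500621 / 67080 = -216.17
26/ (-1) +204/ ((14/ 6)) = 430/ 7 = 61.43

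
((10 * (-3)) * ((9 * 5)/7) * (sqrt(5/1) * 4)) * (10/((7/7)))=-54000 * sqrt(5)/7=-17249.67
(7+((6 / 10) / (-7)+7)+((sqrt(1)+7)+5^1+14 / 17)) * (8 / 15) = 132032 / 8925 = 14.79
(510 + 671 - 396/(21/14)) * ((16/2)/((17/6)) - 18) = -13916.82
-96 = -96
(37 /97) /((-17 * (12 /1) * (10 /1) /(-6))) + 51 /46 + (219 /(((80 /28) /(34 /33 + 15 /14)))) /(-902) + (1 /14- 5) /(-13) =1794867444653 /1369774566160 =1.31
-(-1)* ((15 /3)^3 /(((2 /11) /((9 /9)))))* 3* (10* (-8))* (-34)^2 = -190740000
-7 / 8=-0.88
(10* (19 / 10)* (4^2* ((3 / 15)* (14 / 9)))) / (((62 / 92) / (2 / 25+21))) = 3328192 / 1125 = 2958.39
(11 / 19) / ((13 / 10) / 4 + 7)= 0.08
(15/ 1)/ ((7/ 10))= 150/ 7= 21.43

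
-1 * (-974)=974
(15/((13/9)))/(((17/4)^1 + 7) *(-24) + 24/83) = -3735/97006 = -0.04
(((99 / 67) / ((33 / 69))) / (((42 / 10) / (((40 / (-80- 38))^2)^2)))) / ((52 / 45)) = 621000000 / 73879550017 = 0.01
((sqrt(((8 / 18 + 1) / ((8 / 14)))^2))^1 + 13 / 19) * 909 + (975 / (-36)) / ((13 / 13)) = 164879 / 57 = 2892.61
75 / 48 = 25 / 16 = 1.56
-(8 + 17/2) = -33/2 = -16.50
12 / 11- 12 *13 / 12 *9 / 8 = -1191 / 88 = -13.53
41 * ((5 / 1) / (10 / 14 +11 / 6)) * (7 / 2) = 30135 / 107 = 281.64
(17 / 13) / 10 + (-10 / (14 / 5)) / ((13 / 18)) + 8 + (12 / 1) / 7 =49 / 10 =4.90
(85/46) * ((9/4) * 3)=2295/184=12.47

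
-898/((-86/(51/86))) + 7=48785/3698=13.19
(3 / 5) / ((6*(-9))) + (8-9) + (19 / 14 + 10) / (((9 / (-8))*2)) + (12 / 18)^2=-393 / 70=-5.61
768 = 768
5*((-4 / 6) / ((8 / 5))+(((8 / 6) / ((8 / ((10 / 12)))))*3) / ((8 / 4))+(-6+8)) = 215 / 24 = 8.96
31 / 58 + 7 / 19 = 995 / 1102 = 0.90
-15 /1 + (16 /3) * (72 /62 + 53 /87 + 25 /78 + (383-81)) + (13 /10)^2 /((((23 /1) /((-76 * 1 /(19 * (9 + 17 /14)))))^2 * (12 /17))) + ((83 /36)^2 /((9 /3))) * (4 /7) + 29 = 208282348496132087 /127247248428300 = 1636.83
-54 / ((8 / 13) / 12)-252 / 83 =-87651 / 83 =-1056.04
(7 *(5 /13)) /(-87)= -0.03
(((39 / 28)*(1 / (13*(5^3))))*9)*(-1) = -27 / 3500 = -0.01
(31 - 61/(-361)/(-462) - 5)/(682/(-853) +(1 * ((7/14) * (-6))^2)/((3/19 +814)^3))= -13691535777972065144567/421036998909707424090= -32.52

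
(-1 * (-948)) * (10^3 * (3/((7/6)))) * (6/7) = 2089469.39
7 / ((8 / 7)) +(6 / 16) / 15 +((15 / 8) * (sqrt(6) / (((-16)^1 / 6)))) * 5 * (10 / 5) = 123 / 20-225 * sqrt(6) / 32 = -11.07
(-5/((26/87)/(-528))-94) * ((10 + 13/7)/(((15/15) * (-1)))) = -9430294/91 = -103629.60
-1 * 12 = -12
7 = 7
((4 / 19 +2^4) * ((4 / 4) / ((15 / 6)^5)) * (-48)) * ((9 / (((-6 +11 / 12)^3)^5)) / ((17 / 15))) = 196799679612303722938368 / 121627019628011281517500265639375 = 0.00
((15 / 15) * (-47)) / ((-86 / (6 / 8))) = 141 / 344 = 0.41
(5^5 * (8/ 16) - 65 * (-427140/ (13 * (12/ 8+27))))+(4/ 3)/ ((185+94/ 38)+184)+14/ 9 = 92330314735/ 1206918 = 76500.90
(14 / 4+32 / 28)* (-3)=-195 / 14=-13.93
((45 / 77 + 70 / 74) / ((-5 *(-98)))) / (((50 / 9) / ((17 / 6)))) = 5559 / 3490025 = 0.00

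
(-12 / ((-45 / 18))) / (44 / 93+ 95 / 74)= 165168 / 60455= 2.73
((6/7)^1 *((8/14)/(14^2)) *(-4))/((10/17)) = -204/12005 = -0.02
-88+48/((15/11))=-264/5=-52.80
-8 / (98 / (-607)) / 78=1214 / 1911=0.64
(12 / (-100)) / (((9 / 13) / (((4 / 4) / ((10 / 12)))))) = -26 / 125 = -0.21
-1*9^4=-6561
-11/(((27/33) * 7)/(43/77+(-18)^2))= -274901/441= -623.36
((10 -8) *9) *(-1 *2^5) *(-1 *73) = 42048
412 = 412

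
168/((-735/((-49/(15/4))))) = 2.99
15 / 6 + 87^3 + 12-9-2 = 1317013 / 2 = 658506.50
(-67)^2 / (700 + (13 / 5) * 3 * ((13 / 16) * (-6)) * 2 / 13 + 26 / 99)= 8888220 / 1374937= 6.46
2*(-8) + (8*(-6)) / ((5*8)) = -86 / 5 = -17.20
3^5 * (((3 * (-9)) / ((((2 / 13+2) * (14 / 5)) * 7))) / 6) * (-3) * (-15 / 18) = -710775 / 10976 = -64.76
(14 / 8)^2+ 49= 833 / 16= 52.06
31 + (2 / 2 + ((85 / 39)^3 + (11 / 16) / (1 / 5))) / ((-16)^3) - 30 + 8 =34973732207 / 3887529984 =9.00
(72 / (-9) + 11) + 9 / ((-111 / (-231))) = 21.73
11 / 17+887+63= 16161 / 17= 950.65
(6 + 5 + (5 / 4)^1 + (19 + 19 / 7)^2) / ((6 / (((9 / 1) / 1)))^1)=284451 / 392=725.64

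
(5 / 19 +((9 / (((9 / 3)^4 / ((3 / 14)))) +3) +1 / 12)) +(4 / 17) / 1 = 32609 / 9044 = 3.61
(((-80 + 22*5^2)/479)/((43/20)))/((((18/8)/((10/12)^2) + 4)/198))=46530000/3728057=12.48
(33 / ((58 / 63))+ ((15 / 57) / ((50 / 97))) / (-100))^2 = 389971141849969 / 303601000000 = 1284.49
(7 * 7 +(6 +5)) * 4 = 240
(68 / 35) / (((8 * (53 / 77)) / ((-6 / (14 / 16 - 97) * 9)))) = 0.20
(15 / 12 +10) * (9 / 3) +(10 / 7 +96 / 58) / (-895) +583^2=247035456831 / 726740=339922.75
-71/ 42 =-1.69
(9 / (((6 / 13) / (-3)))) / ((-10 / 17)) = 1989 / 20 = 99.45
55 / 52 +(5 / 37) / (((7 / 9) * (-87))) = 412325 / 390572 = 1.06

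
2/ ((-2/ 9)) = -9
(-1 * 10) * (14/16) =-35/4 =-8.75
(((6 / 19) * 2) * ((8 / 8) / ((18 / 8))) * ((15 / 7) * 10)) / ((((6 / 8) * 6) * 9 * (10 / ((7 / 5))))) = 32 / 1539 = 0.02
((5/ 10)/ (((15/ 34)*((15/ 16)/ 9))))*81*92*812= 1645878528/ 25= 65835141.12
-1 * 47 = -47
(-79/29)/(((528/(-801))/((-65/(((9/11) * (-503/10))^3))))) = 6912351875/1793652149538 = 0.00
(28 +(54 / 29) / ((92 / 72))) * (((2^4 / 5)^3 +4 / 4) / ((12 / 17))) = 117490128 / 83375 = 1409.18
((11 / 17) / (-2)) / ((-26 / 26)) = 11 / 34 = 0.32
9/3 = 3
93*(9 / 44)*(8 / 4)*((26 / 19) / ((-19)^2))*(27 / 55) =293787 / 4149695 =0.07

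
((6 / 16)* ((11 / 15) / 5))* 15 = 0.82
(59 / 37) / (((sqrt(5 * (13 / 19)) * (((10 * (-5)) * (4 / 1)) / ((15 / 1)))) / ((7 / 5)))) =-1239 * sqrt(1235) / 481000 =-0.09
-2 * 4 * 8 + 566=502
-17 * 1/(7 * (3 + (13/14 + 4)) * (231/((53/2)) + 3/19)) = -34238/992007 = -0.03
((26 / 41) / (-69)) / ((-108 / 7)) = 91 / 152766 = 0.00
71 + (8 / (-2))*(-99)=467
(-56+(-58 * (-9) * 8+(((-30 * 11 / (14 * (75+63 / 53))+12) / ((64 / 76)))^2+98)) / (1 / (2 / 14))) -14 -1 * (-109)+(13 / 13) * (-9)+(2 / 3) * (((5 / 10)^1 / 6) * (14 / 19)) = 18175689161288683 / 27203220108288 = 668.14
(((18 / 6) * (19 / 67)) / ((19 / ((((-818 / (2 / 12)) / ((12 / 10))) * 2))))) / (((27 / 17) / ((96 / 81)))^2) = -2420756480 / 11868849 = -203.96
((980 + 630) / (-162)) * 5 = -4025 / 81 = -49.69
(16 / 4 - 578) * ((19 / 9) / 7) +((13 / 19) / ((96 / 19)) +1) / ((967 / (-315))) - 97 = -75327869 / 278496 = -270.48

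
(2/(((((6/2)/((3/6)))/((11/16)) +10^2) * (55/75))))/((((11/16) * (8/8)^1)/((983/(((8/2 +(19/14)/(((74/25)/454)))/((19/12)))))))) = 96746860/361451233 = 0.27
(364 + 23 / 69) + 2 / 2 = 365.33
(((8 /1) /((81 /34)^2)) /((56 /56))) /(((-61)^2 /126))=129472 /2712609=0.05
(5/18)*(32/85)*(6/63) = 32/3213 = 0.01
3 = 3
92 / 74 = 46 / 37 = 1.24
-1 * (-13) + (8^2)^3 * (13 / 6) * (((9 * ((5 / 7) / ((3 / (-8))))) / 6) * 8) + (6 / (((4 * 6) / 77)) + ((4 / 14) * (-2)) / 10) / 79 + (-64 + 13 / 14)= -430756674109 / 33180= -12982419.35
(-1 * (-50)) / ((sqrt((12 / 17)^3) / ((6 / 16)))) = 425 * sqrt(51) / 96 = 31.62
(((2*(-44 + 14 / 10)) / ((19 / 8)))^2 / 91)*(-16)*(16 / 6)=-495550464 / 821275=-603.39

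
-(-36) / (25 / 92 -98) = -368 / 999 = -0.37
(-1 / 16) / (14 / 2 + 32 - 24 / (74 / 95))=-37 / 4848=-0.01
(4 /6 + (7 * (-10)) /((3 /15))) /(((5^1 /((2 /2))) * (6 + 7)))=-1048 /195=-5.37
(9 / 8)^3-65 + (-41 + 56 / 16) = -51751 / 512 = -101.08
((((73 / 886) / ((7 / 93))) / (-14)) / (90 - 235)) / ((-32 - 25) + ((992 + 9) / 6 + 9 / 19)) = 386973 / 79160002250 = 0.00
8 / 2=4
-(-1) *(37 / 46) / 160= 37 / 7360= 0.01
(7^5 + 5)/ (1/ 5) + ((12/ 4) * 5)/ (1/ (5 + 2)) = 84165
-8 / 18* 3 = -4 / 3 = -1.33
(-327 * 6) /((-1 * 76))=981 /38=25.82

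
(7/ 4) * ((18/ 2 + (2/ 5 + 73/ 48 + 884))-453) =742427/ 960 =773.36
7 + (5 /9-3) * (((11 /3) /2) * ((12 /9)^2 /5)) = 6569 /1215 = 5.41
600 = 600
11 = 11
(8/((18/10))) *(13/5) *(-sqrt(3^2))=-104/3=-34.67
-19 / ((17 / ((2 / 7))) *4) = -19 / 238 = -0.08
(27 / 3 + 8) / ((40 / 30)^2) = 153 / 16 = 9.56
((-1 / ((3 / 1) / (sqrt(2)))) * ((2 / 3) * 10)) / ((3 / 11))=-220 * sqrt(2) / 27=-11.52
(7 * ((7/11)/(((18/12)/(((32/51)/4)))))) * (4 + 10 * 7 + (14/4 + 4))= 63896/1683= 37.97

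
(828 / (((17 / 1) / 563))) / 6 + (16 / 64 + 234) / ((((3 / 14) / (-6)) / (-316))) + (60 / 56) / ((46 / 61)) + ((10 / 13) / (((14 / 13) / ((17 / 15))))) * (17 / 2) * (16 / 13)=886916539085 / 426972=2077224.12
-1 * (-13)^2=-169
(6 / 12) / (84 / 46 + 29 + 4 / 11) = 253 / 15782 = 0.02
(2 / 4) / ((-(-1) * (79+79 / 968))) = 484 / 76551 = 0.01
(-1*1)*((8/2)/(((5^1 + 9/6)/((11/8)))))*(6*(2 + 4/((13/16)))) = -5940/169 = -35.15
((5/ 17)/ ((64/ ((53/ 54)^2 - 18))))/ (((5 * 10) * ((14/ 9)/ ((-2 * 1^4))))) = 7097/ 3525120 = 0.00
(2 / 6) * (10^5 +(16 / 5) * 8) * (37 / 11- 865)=-4740213184 / 165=-28728564.75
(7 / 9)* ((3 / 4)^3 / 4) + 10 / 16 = 181 / 256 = 0.71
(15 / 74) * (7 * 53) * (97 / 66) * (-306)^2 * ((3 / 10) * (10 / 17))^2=322291.44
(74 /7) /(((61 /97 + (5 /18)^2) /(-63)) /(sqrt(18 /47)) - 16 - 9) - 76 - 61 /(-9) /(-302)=-9163621153111585053277 /119871609015265489134 + 1393317072216*sqrt(94) /44102873074049113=-76.44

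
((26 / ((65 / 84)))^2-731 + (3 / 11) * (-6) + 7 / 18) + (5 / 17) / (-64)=1068255113 / 2692800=396.71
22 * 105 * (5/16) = 721.88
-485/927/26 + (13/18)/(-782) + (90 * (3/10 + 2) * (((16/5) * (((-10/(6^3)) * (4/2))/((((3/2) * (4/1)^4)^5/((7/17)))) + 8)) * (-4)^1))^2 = 61255017053136129257982830124172617390533/136333021814603008752665965363200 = 449304330.22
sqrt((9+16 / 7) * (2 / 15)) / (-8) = -sqrt(16590) / 840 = -0.15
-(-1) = 1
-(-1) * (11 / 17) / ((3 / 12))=44 / 17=2.59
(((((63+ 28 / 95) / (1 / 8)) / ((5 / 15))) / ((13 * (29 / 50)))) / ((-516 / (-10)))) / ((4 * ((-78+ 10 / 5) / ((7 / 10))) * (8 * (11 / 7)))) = -1473185 / 2059964192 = -0.00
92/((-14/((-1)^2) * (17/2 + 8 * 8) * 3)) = -92/3045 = -0.03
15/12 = 5/4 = 1.25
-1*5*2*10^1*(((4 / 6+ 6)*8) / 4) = -4000 / 3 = -1333.33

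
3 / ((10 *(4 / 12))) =9 / 10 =0.90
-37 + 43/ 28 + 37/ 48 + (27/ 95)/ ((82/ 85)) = -9003691/ 261744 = -34.40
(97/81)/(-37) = -97/2997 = -0.03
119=119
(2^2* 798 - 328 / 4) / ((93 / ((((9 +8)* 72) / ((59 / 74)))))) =51337.96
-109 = -109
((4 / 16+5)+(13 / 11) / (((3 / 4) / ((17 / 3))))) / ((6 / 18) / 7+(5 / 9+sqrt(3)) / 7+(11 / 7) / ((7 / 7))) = 4205635 / 493064 - 353745*sqrt(3) / 493064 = 7.29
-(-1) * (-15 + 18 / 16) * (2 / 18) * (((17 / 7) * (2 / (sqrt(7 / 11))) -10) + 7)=37 / 8 -629 * sqrt(77) / 588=-4.76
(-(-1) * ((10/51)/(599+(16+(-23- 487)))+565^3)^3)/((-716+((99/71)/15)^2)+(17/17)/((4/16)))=-908366582964178650766480404679229536325/110230008632135721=-8240646936676003488490.66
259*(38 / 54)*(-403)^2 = 799214689 / 27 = 29600544.04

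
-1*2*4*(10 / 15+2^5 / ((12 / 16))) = -1040 / 3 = -346.67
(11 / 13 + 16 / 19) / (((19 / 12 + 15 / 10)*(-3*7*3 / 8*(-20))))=1112 / 319865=0.00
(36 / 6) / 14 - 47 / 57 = -158 / 399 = -0.40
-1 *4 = -4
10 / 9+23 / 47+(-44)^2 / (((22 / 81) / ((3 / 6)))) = 1508249 / 423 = 3565.60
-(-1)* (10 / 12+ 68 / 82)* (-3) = -409 / 82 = -4.99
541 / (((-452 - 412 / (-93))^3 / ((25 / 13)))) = -10878928425 / 937507586842112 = -0.00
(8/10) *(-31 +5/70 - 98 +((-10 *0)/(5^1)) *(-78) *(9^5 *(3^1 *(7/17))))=-103.14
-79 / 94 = -0.84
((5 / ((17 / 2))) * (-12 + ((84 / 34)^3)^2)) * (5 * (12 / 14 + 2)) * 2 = 10398761832000 / 2872370711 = 3620.27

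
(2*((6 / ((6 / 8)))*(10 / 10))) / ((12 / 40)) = 160 / 3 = 53.33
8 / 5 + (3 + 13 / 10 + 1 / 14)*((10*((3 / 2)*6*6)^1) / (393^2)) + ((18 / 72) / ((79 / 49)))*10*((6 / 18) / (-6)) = 1.53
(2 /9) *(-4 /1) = -0.89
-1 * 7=-7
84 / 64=21 / 16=1.31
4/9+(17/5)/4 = 233/180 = 1.29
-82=-82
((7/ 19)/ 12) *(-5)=-35/ 228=-0.15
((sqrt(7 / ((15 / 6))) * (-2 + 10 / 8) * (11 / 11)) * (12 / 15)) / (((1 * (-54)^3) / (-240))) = -2 * sqrt(70) / 10935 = -0.00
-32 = -32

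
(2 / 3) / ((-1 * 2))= -1 / 3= -0.33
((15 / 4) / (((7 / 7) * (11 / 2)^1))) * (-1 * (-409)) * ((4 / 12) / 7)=2045 / 154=13.28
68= 68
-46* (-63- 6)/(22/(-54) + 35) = 42849/467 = 91.75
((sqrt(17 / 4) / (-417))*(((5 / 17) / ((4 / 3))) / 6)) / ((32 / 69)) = -115*sqrt(17) / 1209856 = -0.00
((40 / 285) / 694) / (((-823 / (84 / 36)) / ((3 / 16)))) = -7 / 65112468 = -0.00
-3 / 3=-1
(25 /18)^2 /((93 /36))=625 /837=0.75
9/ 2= 4.50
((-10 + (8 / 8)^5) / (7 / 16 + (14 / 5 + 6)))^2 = 518400 / 546121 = 0.95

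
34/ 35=0.97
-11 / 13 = -0.85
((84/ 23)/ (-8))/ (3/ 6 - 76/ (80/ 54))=105/ 11684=0.01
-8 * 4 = -32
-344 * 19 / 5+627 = -680.20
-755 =-755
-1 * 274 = -274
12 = 12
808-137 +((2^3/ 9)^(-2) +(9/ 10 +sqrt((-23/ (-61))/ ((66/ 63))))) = sqrt(648186)/ 1342 +215413/ 320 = 673.77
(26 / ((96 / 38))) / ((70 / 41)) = 10127 / 1680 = 6.03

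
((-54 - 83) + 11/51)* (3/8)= -872/17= -51.29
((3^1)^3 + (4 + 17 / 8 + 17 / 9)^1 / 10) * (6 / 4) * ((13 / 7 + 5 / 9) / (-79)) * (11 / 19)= -220187 / 298620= -0.74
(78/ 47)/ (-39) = -0.04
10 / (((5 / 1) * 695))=0.00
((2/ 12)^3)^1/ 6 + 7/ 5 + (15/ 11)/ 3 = 132247/ 71280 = 1.86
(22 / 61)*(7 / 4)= 77 / 122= 0.63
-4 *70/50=-28/5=-5.60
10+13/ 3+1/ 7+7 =451/ 21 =21.48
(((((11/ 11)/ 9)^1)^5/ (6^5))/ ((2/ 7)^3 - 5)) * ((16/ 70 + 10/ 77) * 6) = -1127/ 1197464118840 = -0.00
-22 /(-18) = 11 /9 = 1.22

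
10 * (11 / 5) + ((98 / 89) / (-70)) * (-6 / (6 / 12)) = 9874 / 445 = 22.19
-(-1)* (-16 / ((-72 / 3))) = 2 / 3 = 0.67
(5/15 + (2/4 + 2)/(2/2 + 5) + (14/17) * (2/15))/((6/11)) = 9647/6120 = 1.58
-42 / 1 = -42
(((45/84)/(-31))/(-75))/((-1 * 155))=-1/672700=-0.00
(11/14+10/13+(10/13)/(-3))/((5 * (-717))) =-709/1957410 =-0.00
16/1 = 16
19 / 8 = 2.38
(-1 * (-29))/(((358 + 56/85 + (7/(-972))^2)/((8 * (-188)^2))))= 658499029125120/28802689189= 22862.41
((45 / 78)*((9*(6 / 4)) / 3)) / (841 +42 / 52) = 135 / 43774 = 0.00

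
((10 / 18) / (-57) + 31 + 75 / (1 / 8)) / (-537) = -323698 / 275481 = -1.18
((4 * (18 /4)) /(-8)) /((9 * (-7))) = 1 /28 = 0.04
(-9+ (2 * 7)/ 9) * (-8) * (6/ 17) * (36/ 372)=1072/ 527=2.03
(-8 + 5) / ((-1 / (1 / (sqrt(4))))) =3 / 2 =1.50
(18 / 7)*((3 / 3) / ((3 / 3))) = 18 / 7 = 2.57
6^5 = 7776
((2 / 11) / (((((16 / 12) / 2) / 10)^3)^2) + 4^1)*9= 18639240.55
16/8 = 2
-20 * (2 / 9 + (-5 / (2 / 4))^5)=17999960 / 9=1999995.56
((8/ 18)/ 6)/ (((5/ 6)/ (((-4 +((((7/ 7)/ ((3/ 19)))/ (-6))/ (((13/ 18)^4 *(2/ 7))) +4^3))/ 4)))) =441944/ 428415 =1.03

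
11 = 11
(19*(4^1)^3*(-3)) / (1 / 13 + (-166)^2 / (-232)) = 916864 / 29833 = 30.73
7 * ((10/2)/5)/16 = 7/16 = 0.44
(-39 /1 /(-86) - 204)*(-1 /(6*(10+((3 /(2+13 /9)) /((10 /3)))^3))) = 43457621250 /12832981963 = 3.39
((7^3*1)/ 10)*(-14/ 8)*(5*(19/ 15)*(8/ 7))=-6517/ 15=-434.47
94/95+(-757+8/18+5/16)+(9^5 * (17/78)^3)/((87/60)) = -290804569397/871593840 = -333.65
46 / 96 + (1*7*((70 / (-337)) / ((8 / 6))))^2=1.67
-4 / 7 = -0.57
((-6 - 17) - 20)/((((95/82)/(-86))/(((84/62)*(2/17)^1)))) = 25471824/50065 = 508.78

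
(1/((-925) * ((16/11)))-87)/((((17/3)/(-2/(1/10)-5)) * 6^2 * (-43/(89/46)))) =-114597379/238879104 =-0.48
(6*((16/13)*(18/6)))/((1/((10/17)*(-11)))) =-31680/221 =-143.35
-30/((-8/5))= 75/4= 18.75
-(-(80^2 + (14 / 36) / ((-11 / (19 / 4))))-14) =5079755 / 792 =6413.83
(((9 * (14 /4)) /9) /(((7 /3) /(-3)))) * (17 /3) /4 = -51 /8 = -6.38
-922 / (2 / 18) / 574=-4149 / 287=-14.46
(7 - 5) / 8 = 1 / 4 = 0.25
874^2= 763876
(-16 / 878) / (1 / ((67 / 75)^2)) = -35912 / 2469375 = -0.01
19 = 19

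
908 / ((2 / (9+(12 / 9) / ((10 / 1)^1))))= 62198 / 15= 4146.53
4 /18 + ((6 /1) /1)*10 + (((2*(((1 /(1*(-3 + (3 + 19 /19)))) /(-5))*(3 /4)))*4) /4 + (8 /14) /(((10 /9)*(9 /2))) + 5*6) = 56723 /630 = 90.04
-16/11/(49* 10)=-8/2695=-0.00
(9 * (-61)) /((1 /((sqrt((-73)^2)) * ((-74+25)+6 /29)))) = 56708955 /29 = 1955481.21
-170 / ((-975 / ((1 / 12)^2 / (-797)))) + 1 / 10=1118971 / 11189880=0.10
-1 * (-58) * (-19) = -1102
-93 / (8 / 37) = -3441 / 8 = -430.12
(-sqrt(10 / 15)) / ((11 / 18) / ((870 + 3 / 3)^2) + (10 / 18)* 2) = -4551846* sqrt(6) / 15172831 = -0.73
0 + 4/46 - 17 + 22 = 117/23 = 5.09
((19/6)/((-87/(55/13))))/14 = -0.01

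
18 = 18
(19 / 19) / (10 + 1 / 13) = 13 / 131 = 0.10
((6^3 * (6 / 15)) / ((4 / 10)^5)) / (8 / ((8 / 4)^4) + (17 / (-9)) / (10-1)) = 1366875 / 47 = 29082.45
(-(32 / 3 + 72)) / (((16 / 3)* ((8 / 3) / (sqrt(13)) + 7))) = -25389 / 11338 + 372* sqrt(13) / 5669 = -2.00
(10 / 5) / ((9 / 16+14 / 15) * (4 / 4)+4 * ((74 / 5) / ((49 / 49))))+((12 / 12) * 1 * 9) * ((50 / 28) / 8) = 475905 / 233072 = 2.04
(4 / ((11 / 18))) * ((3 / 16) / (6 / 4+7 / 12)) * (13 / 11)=2106 / 3025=0.70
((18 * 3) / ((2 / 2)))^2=2916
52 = 52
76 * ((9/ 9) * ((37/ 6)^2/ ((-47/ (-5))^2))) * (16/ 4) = 2601100/ 19881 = 130.83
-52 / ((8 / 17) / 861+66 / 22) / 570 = -126854 / 4172305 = -0.03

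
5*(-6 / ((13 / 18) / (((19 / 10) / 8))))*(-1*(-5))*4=-2565 / 13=-197.31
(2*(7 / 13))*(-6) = -84 / 13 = -6.46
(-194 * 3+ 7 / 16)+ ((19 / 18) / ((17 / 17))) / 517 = -43296013 / 74448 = -581.56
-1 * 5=-5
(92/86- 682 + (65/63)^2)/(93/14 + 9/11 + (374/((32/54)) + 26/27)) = -10210696760/9605192037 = -1.06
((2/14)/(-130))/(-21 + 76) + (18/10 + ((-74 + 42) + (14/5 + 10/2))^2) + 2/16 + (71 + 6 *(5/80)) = 16489973/25025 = 658.94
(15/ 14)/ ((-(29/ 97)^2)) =-141135/ 11774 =-11.99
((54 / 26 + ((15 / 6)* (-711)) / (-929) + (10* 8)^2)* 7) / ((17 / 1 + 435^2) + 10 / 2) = 0.24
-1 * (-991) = 991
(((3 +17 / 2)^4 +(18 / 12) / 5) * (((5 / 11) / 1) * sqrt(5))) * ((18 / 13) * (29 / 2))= 28092213 * sqrt(5) / 176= 356909.65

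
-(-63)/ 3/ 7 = 3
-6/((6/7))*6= -42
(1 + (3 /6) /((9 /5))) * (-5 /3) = -115 /54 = -2.13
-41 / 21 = -1.95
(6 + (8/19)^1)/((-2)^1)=-61/19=-3.21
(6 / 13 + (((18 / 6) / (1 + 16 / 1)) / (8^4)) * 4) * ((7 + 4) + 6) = 104487 / 13312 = 7.85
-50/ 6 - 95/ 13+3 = -493/ 39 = -12.64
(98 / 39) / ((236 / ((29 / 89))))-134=-54882031 / 409578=-134.00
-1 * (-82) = 82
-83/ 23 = -3.61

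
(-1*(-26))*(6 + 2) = 208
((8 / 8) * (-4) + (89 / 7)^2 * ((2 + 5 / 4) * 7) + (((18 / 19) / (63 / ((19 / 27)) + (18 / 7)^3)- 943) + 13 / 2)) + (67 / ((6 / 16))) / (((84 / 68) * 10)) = 29715573049 / 10799460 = 2751.58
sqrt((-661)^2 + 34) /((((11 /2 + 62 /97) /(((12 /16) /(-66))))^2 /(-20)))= -47045* sqrt(436955) /686544804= -0.05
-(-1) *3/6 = 1/2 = 0.50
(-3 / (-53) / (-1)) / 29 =-3 / 1537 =-0.00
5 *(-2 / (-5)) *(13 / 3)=26 / 3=8.67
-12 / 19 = -0.63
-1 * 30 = -30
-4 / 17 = -0.24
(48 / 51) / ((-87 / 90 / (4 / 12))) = -0.32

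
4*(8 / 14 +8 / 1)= 34.29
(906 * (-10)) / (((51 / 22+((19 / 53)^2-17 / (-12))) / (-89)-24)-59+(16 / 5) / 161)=240679862715600 / 2205528971113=109.13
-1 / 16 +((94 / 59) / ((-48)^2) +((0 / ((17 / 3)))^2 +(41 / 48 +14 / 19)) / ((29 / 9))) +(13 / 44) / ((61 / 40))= 15723175943 / 25129196928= 0.63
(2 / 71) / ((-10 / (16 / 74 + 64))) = -2376 / 13135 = -0.18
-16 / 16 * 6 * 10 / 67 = -60 / 67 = -0.90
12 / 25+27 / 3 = 237 / 25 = 9.48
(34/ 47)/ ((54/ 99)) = 187/ 141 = 1.33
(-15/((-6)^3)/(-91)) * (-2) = 5/3276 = 0.00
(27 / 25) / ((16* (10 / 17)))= 459 / 4000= 0.11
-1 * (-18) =18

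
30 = 30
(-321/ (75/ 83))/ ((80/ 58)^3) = -216598709/ 1600000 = -135.37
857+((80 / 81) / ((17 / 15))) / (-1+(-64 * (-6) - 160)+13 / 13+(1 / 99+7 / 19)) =2305860649 / 2690607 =857.00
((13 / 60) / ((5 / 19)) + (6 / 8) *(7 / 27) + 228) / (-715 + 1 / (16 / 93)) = -824464 / 2553075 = -0.32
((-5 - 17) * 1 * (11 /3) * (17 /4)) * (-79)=162503 /6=27083.83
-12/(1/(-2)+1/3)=72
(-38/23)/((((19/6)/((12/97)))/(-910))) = 131040/2231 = 58.74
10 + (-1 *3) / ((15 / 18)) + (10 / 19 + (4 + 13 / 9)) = 10577 / 855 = 12.37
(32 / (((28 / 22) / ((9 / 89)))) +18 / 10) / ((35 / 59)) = 7.32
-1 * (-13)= 13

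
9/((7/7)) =9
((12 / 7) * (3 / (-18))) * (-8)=16 / 7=2.29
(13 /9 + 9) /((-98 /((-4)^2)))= -752 /441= -1.71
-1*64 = -64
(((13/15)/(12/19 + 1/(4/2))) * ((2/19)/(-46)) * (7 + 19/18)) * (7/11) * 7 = -18473/293733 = -0.06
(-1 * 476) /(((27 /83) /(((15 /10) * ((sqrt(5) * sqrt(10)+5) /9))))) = -98770 * sqrt(2) /81-98770 /81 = -2943.85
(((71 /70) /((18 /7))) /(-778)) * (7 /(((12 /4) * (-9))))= 497 /3781080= 0.00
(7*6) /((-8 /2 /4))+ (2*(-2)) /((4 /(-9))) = -33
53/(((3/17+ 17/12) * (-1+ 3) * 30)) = 901/1625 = 0.55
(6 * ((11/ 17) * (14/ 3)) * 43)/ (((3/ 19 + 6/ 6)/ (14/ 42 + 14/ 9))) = 11438/ 9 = 1270.89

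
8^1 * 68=544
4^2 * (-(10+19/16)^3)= -5735339/256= -22403.67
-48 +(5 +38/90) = -1916/45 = -42.58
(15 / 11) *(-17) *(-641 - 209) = 216750 / 11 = 19704.55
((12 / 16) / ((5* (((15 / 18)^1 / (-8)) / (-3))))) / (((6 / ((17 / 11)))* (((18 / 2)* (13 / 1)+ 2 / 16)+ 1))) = 272 / 28875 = 0.01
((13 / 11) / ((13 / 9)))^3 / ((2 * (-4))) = -729 / 10648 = -0.07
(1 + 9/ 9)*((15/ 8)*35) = 525/ 4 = 131.25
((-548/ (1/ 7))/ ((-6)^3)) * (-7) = -6713/ 54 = -124.31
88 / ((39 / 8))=704 / 39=18.05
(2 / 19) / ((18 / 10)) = 0.06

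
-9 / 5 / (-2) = 9 / 10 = 0.90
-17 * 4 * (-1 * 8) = 544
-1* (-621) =621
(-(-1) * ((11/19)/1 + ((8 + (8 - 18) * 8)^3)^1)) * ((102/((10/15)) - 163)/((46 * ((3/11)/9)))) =1170130665/437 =2677644.54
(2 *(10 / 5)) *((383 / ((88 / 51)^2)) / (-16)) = -996183 / 30976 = -32.16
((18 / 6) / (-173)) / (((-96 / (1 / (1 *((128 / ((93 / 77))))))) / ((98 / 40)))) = 0.00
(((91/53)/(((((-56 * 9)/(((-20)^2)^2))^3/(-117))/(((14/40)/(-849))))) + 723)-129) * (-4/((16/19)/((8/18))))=1284112056907486/229619691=5592342.94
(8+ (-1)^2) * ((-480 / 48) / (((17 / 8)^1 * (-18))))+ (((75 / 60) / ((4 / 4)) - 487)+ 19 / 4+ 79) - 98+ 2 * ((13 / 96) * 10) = -201935 / 408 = -494.94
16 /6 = 8 /3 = 2.67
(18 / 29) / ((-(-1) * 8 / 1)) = 9 / 116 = 0.08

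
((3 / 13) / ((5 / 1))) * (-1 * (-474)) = 1422 / 65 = 21.88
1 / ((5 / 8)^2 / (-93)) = -5952 / 25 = -238.08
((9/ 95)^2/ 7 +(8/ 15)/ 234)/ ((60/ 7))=78971/ 190066500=0.00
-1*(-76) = 76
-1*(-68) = 68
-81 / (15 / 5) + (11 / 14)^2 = -5171 / 196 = -26.38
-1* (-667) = 667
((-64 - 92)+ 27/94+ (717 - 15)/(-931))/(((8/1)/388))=-1328224395/175028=-7588.64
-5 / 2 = -2.50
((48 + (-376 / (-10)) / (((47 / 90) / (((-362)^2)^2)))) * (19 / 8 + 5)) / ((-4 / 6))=-13677920094555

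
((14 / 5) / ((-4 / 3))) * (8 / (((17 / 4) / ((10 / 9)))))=-224 / 51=-4.39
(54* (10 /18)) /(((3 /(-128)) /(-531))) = 679680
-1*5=-5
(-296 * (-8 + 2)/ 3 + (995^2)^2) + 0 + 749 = 980149501966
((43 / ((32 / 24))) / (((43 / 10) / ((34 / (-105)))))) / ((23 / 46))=-34 / 7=-4.86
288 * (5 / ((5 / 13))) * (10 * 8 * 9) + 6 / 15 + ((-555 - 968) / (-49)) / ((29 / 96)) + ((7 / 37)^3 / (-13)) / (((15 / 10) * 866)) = 16383501867190876487 / 6077455084155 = 2695783.29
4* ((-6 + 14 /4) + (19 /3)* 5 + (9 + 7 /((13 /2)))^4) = 3543995402 /85683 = 41361.71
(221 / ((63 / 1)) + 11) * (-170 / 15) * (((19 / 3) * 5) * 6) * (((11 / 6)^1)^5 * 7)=-118864495805 / 26244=-4529206.52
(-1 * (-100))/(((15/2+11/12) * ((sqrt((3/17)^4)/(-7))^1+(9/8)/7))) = 6473600/85143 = 76.03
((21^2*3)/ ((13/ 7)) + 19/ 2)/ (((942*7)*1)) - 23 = -3924443/ 171444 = -22.89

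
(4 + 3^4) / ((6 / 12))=170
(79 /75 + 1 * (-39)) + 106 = 5104 /75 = 68.05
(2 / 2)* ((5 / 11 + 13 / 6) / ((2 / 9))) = 519 / 44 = 11.80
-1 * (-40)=40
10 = 10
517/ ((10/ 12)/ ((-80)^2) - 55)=-3970560/ 422399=-9.40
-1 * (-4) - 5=-1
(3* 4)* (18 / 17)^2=3888 / 289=13.45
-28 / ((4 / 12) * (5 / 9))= -756 / 5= -151.20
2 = 2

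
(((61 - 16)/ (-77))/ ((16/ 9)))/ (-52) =405/ 64064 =0.01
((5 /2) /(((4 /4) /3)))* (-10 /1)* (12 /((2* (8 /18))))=-1012.50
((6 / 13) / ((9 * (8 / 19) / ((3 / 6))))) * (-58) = -3.53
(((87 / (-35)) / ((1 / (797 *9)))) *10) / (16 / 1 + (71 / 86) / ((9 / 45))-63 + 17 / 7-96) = 107336772 / 82139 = 1306.77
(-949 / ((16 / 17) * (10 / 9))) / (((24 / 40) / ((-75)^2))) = -8507636.72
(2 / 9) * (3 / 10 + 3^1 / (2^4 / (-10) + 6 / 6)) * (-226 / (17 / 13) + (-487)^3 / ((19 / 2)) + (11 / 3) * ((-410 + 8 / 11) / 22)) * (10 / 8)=6090966464755 / 383724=15873300.77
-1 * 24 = -24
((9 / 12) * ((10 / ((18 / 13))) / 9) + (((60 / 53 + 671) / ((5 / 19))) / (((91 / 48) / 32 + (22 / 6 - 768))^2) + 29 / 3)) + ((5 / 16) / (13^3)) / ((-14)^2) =697893523172814750705143 / 67935449299102421400000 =10.27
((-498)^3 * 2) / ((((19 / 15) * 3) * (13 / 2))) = -2470119840 / 247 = -10000485.18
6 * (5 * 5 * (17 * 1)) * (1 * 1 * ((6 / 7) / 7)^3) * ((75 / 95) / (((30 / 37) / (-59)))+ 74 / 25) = -570221208 / 2235331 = -255.09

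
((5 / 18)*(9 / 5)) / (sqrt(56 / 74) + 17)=629 / 21330 - sqrt(259) / 10665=0.03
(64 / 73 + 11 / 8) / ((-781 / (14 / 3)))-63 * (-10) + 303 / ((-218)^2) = 1280217661223 / 2032114359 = 629.99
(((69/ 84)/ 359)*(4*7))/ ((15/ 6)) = 46/ 1795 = 0.03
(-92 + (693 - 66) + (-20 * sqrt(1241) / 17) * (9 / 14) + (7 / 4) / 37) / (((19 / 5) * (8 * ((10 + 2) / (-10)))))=-1979675 / 134976 + 375 * sqrt(1241) / 18088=-13.94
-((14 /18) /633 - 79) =79.00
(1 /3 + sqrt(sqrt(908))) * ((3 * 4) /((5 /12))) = 48 /5 + 144 * sqrt(2) * 227^(1 /4) /5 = 167.69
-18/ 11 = -1.64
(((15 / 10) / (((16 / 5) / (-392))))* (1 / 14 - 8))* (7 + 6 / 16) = 687645 / 64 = 10744.45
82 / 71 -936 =-66374 / 71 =-934.85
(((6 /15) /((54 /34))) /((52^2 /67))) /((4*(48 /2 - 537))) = -1139 /374531040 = -0.00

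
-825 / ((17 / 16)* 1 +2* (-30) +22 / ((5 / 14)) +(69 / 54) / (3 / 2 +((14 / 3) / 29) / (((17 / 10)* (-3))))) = -78186000 / 334793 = -233.54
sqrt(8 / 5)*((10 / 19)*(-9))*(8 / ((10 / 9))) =-1296*sqrt(10) / 95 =-43.14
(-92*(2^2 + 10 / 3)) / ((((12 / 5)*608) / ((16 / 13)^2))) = -0.70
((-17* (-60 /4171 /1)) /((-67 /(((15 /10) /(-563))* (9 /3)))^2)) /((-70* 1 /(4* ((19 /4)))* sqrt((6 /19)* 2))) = -26163* sqrt(57) /166174590142708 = -0.00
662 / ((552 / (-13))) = -4303 / 276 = -15.59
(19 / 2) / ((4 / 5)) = 95 / 8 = 11.88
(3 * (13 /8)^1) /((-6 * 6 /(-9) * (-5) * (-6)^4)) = -13 /69120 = -0.00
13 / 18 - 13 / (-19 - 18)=715 / 666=1.07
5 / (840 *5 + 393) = 5 / 4593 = 0.00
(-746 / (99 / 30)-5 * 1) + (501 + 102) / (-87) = -227758 / 957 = -237.99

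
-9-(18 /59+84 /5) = -7701 /295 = -26.11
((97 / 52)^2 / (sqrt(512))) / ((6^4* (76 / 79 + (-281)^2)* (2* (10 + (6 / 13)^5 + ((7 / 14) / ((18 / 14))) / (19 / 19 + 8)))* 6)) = 1633054267* sqrt(2) / 185607370796575211520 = 0.00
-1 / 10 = -0.10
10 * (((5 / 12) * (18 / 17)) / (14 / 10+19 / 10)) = 250 / 187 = 1.34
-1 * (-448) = 448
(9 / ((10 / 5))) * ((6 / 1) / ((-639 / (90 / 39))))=-0.10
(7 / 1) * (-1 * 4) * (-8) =224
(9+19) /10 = 14 /5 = 2.80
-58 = -58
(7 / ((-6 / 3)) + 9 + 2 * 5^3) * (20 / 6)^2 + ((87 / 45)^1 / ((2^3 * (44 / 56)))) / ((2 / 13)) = 11249917 / 3960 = 2840.89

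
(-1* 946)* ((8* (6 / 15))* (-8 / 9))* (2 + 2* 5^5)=252347392 / 15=16823159.47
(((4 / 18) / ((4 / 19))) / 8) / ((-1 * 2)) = -19 / 288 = -0.07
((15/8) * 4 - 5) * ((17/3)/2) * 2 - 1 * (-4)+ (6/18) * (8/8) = 37/2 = 18.50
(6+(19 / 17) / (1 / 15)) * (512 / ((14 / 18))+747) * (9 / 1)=34262271 / 119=287918.24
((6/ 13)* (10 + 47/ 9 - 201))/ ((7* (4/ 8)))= -6688/ 273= -24.50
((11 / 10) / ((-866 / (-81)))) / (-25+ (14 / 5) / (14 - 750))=-0.00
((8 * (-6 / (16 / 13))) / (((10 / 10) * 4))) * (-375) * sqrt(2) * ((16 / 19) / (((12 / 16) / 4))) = 312000 * sqrt(2) / 19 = 23222.88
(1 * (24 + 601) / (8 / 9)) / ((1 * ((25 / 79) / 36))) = 159975 / 2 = 79987.50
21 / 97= 0.22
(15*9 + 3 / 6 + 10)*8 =1164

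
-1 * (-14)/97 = 14/97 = 0.14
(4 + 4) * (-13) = -104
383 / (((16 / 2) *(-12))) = -383 / 96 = -3.99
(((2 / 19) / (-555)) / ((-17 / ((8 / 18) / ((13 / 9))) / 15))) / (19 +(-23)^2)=2 / 21284731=0.00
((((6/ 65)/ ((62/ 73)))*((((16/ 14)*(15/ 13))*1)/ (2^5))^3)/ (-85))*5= -147825/ 330413754944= -0.00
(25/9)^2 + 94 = 8239/81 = 101.72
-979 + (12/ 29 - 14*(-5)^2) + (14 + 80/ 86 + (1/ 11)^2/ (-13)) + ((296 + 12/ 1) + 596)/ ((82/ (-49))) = -149091893312/ 80422771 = -1853.85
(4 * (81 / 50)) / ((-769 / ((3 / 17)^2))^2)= 13122 / 1234776552025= 0.00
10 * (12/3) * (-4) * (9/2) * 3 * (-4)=8640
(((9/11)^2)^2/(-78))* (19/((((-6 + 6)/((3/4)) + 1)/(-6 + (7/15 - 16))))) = 4473873/1903330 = 2.35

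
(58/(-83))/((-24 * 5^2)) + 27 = 672329/24900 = 27.00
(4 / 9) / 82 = 0.01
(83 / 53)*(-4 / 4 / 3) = -83 / 159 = -0.52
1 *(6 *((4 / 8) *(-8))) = -24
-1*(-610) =610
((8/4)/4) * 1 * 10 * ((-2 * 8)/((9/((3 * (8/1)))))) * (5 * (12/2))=-6400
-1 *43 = -43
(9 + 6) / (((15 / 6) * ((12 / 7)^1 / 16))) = 56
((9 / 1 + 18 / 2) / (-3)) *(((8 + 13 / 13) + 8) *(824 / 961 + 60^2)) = -352963248 / 961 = -367287.46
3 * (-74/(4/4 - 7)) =37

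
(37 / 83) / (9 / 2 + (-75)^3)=-74 / 70030503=-0.00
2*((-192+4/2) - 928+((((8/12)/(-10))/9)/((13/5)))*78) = -2236.44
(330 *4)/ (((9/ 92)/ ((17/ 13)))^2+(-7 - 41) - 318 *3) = -1076282240/ 816991501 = -1.32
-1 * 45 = -45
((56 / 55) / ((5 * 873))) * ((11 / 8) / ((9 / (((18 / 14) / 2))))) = 1 / 43650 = 0.00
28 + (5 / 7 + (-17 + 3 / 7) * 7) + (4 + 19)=-64.29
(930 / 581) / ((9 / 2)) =0.36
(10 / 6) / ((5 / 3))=1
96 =96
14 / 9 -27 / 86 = 961 / 774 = 1.24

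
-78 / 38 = -39 / 19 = -2.05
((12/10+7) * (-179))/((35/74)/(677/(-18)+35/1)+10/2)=-12762521/41900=-304.59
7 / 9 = 0.78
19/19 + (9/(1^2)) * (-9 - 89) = -881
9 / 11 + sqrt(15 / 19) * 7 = 9 / 11 + 7 * sqrt(285) / 19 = 7.04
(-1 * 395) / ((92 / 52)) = -5135 / 23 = -223.26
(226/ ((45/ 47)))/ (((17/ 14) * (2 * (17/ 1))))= 5.72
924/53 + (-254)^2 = 3420272/53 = 64533.43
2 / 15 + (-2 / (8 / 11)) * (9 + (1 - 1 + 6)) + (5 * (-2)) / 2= -2767 / 60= -46.12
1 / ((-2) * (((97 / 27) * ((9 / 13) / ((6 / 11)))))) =-117 / 1067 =-0.11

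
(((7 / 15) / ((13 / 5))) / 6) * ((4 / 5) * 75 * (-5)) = -8.97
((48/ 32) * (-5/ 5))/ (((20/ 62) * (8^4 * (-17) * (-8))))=-93/ 11141120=-0.00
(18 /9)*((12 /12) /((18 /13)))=13 /9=1.44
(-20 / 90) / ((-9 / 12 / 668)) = 5344 / 27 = 197.93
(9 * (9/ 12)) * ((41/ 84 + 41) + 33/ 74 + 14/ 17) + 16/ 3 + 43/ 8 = 63259895/ 211344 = 299.32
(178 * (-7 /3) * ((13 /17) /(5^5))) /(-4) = 8099 /318750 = 0.03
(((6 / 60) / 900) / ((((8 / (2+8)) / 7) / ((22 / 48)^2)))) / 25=847 / 103680000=0.00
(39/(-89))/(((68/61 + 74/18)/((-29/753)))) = 206973/64090591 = 0.00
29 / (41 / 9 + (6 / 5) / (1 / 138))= 1305 / 7657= 0.17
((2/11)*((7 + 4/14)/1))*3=306/77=3.97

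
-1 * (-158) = 158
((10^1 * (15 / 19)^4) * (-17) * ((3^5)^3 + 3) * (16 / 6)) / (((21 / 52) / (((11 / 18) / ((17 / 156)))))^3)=-6765920888840.90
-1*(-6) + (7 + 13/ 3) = 52/ 3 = 17.33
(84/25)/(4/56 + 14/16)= 4704/1325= 3.55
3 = 3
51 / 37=1.38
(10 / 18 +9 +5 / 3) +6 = 17.22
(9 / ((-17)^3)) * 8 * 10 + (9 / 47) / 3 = -19101 / 230911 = -0.08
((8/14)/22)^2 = 4/5929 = 0.00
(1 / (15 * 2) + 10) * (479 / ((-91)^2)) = 20597 / 35490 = 0.58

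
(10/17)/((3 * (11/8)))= 80/561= 0.14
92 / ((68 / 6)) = 138 / 17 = 8.12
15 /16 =0.94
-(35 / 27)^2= -1225 / 729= -1.68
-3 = -3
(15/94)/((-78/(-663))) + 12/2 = 1383/188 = 7.36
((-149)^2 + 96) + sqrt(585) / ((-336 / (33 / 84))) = 22297-11*sqrt(65) / 3136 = 22296.97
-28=-28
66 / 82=33 / 41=0.80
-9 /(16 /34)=-19.12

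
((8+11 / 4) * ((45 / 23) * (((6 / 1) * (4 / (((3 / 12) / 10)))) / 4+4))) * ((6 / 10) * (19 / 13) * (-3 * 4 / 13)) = -16147188 / 3887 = -4154.15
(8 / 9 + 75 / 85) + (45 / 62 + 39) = 41.50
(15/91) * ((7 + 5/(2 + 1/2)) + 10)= 285/91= 3.13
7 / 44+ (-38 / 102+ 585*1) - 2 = 1307773 / 2244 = 582.79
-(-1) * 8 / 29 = 8 / 29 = 0.28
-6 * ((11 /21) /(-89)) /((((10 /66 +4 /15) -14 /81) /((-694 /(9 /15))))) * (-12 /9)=151153200 /680939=221.98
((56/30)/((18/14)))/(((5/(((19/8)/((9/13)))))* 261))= 12103/3171150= 0.00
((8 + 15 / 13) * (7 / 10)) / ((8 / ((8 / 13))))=833 / 1690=0.49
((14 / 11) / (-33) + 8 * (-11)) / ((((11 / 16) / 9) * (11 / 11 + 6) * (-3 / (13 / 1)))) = 6647264 / 9317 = 713.46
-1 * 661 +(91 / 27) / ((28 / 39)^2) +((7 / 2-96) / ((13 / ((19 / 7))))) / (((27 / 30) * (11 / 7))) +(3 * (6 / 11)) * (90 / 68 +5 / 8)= -1629372947 / 2450448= -664.93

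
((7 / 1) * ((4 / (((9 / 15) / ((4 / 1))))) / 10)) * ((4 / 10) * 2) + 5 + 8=419 / 15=27.93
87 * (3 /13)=261 /13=20.08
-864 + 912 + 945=993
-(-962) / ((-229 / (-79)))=75998 / 229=331.87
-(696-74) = -622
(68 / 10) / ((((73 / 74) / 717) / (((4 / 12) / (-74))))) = -8126 / 365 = -22.26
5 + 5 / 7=40 / 7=5.71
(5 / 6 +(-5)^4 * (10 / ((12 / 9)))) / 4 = 14065 / 12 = 1172.08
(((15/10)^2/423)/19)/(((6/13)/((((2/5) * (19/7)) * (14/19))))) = 13/26790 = 0.00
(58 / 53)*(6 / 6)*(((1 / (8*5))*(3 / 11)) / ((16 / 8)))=87 / 23320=0.00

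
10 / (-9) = -10 / 9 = -1.11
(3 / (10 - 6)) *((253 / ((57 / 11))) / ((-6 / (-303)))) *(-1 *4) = -281083 / 38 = -7396.92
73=73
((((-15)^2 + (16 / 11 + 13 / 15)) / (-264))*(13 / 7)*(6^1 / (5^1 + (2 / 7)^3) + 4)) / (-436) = 109101395 / 5726611044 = 0.02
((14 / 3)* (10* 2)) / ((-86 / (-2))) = 2.17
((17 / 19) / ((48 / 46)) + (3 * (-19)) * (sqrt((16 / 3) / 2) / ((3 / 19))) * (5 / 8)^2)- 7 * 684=-2182937 / 456- 9025 * sqrt(6) / 96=-5017.42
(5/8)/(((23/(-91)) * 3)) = -455/552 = -0.82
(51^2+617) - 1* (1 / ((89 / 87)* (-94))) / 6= 53843605 / 16732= 3218.00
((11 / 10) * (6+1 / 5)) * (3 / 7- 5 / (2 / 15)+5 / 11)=-174809 / 700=-249.73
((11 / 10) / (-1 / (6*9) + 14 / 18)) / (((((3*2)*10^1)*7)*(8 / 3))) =0.00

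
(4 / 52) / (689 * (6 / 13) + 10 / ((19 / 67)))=19 / 87256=0.00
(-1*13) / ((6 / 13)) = -169 / 6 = -28.17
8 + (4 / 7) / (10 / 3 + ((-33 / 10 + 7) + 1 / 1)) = 13616 / 1687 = 8.07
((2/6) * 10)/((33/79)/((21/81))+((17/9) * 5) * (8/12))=0.42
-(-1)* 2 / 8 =1 / 4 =0.25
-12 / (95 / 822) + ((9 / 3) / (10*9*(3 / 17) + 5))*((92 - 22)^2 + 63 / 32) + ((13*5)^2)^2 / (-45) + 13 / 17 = -13079935853153 / 33023520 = -396079.40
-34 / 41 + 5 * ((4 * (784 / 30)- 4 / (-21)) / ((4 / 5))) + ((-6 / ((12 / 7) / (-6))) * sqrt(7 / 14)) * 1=21 * sqrt(2) / 2 + 562831 / 861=668.54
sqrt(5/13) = sqrt(65)/13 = 0.62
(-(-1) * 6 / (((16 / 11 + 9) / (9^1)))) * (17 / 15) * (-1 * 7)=-23562 / 575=-40.98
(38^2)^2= 2085136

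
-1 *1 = -1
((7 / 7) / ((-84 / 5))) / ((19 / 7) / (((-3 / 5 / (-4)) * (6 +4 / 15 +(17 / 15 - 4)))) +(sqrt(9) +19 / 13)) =-0.01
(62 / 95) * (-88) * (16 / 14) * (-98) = 611072 / 95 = 6432.34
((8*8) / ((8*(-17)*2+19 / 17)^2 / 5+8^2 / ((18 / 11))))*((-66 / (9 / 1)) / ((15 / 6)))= -2441472 / 191362865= -0.01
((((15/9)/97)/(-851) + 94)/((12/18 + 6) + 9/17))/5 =395730233/151473745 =2.61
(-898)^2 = 806404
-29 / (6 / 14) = -203 / 3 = -67.67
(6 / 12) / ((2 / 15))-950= -3785 / 4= -946.25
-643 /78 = -8.24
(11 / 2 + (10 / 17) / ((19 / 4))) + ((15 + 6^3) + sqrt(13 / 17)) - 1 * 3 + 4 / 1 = sqrt(221) / 17 + 153505 / 646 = 238.50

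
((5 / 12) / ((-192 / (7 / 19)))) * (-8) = 0.01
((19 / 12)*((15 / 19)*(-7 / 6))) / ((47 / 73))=-2555 / 1128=-2.27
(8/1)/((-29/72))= -576/29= -19.86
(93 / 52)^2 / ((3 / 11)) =31713 / 2704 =11.73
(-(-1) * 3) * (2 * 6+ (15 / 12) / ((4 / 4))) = 159 / 4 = 39.75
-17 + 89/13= -132/13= -10.15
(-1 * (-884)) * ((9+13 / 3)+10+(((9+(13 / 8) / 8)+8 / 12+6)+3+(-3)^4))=1742585 / 16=108911.56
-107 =-107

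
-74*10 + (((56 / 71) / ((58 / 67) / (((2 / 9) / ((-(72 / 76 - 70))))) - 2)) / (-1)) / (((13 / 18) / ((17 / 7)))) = -116076026012 / 156857389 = -740.01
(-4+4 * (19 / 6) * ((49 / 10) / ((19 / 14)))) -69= -409 / 15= -27.27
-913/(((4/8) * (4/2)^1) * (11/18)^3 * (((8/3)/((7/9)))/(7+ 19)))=-3670758/121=-30336.84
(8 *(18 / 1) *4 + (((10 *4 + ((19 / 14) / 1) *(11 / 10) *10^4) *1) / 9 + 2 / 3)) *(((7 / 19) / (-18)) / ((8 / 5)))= -352775 / 12312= -28.65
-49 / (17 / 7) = -343 / 17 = -20.18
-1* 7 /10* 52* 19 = -3458 /5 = -691.60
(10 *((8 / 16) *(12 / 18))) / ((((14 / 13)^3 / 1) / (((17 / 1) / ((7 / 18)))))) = 560235 / 4802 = 116.67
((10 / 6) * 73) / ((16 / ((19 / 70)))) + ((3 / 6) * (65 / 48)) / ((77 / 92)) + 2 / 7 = 7783 / 2464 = 3.16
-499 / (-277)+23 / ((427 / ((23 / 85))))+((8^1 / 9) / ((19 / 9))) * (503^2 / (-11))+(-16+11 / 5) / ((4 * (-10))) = -813796089484717 / 84049057400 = -9682.39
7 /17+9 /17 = 16 /17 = 0.94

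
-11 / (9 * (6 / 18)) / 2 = -11 / 6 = -1.83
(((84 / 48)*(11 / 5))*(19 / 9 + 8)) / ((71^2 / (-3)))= -7007 / 302460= -0.02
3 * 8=24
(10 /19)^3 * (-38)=-2000 /361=-5.54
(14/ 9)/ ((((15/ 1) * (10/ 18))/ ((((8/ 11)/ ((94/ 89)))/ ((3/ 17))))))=84728/ 116325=0.73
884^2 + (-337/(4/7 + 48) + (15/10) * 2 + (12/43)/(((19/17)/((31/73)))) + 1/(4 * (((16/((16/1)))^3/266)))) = 15847588654511/20277940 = 781518.67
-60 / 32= -15 / 8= -1.88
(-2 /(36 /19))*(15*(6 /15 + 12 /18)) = -16.89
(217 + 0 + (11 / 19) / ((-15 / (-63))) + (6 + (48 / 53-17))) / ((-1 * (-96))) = 2.18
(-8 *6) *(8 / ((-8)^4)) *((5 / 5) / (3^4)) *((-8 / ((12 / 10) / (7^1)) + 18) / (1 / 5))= 215 / 1296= 0.17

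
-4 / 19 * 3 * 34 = -408 / 19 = -21.47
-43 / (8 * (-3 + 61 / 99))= 4257 / 1888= 2.25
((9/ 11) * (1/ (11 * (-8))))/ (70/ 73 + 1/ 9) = -5913/ 680504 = -0.01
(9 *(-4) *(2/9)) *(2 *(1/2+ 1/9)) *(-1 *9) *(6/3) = 176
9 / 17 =0.53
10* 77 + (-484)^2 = 235026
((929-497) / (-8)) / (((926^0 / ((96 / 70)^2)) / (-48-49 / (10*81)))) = 29897472 / 6125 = 4881.22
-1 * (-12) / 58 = 6 / 29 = 0.21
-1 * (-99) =99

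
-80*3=-240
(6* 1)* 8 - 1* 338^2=-114196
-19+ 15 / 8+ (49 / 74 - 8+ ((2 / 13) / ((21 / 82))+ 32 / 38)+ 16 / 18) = -101937137 / 4606056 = -22.13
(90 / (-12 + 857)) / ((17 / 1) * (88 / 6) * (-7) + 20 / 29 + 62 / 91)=-0.00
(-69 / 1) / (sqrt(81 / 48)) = -92 *sqrt(3) / 3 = -53.12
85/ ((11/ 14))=1190/ 11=108.18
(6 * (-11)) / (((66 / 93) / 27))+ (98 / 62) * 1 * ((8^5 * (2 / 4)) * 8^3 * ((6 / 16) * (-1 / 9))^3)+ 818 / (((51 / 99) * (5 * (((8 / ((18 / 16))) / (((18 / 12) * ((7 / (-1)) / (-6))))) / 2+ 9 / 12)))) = -167372320499 / 49872645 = -3355.99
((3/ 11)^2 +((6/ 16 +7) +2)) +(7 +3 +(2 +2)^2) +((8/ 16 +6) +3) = 44.95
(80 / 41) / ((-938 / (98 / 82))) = -280 / 112627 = -0.00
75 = 75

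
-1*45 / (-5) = 9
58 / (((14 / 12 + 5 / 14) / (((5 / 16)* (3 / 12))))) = 3045 / 1024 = 2.97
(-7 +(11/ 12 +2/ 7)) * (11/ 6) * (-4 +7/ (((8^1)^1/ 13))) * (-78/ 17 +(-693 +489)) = 62264411/ 3808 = 16350.95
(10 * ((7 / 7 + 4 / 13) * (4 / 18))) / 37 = 0.08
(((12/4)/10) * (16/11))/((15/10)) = 16/55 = 0.29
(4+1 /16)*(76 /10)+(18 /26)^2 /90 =208751 /6760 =30.88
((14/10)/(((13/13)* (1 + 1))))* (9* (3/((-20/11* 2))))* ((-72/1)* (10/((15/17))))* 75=318087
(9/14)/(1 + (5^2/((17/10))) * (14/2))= 51/8246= 0.01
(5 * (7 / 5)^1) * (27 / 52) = 189 / 52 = 3.63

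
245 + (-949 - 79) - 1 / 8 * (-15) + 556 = -1801 / 8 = -225.12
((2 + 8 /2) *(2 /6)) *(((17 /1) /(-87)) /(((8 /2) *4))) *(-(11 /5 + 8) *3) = 867 /1160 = 0.75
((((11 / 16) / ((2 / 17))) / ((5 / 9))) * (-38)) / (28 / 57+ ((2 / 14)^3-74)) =625182327 / 114969040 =5.44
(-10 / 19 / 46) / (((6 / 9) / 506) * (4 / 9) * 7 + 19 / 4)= -5940 / 2468119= -0.00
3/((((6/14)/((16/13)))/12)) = 1344/13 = 103.38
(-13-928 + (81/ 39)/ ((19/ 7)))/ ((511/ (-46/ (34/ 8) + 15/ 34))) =40990007/ 2145689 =19.10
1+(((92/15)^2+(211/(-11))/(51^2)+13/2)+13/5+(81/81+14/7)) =72543767/1430550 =50.71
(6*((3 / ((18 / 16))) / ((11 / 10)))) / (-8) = -20 / 11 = -1.82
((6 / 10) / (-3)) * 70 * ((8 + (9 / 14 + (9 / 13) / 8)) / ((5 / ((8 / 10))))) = -19.55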